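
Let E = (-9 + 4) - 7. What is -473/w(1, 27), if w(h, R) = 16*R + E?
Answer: -473/420 ≈ -1.1262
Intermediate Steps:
E = -12 (E = -5 - 7 = -12)
w(h, R) = -12 + 16*R (w(h, R) = 16*R - 12 = -12 + 16*R)
-473/w(1, 27) = -473/(-12 + 16*27) = -473/(-12 + 432) = -473/420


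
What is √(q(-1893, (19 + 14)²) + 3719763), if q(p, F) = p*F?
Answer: 3*√184254 ≈ 1287.7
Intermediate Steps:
q(p, F) = F*p
√(q(-1893, (19 + 14)²) + 3719763) = √((19 + 14)²*(-1893) + 3719763) = √(33²*(-1893) + 3719763) = √(1089*(-1893) + 3719763) = √(-2061477 + 3719763) = √1658286 = 3*√184254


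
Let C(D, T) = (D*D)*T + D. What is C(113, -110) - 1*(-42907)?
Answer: -1361570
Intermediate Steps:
C(D, T) = D + T*D² (C(D, T) = D²*T + D = T*D² + D = D + T*D²)
C(113, -110) - 1*(-42907) = 113*(1 + 113*(-110)) - 1*(-42907) = 113*(1 - 12430) + 42907 = 113*(-12429) + 42907 = -1404477 + 42907 = -1361570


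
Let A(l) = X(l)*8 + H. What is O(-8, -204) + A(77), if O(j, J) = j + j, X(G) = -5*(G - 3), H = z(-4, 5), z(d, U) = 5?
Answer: -2971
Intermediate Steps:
H = 5
X(G) = 15 - 5*G (X(G) = -5*(-3 + G) = 15 - 5*G)
O(j, J) = 2*j
A(l) = 125 - 40*l (A(l) = (15 - 5*l)*8 + 5 = (120 - 40*l) + 5 = 125 - 40*l)
O(-8, -204) + A(77) = 2*(-8) + (125 - 40*77) = -16 + (125 - 3080) = -16 - 2955 = -2971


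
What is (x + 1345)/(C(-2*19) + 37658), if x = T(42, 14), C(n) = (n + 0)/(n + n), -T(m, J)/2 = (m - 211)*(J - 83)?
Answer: -43954/75317 ≈ -0.58359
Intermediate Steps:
T(m, J) = -2*(-211 + m)*(-83 + J) (T(m, J) = -2*(m - 211)*(J - 83) = -2*(-211 + m)*(-83 + J))
C(n) = ½ (C(n) = n/((2*n)) = n*(1/(2*n)) = ½)
x = -23322 (x = -35026 + 166*42 + 422*14 - 2*14*42 = -35026 + 6972 + 5908 - 1176 = -23322)
(x + 1345)/(C(-2*19) + 37658) = (-23322 + 1345)/(½ + 37658) = -21977/75317/2 = -21977*2/75317 = -43954/75317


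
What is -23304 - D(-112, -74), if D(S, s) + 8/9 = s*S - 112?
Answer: -283312/9 ≈ -31479.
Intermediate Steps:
D(S, s) = -1016/9 + S*s (D(S, s) = -8/9 + (s*S - 112) = -8/9 + (S*s - 112) = -8/9 + (-112 + S*s) = -1016/9 + S*s)
-23304 - D(-112, -74) = -23304 - (-1016/9 - 112*(-74)) = -23304 - (-1016/9 + 8288) = -23304 - 1*73576/9 = -23304 - 73576/9 = -283312/9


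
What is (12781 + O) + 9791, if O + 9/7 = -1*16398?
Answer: 43209/7 ≈ 6172.7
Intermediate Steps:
O = -114795/7 (O = -9/7 - 1*16398 = -9/7 - 16398 = -114795/7 ≈ -16399.)
(12781 + O) + 9791 = (12781 - 114795/7) + 9791 = -25328/7 + 9791 = 43209/7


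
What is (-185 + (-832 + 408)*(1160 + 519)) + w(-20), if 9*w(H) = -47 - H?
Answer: -712084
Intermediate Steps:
w(H) = -47/9 - H/9 (w(H) = (-47 - H)/9 = -47/9 - H/9)
(-185 + (-832 + 408)*(1160 + 519)) + w(-20) = (-185 + (-832 + 408)*(1160 + 519)) + (-47/9 - 1/9*(-20)) = (-185 - 424*1679) + (-47/9 + 20/9) = (-185 - 711896) - 3 = -712081 - 3 = -712084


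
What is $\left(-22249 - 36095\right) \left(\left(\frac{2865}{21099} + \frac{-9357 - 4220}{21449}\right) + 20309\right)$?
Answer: $- \frac{13749231425561016}{11603909} \approx -1.1849 \cdot 10^{9}$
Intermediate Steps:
$\left(-22249 - 36095\right) \left(\left(\frac{2865}{21099} + \frac{-9357 - 4220}{21449}\right) + 20309\right) = - 58344 \left(\left(2865 \cdot \frac{1}{21099} - \frac{13577}{21449}\right) + 20309\right) = - 58344 \left(\left(\frac{955}{7033} - \frac{13577}{21449}\right) + 20309\right) = - 58344 \left(- \frac{75003246}{150850817} + 20309\right) = \left(-58344\right) \frac{3063554239207}{150850817} = - \frac{13749231425561016}{11603909}$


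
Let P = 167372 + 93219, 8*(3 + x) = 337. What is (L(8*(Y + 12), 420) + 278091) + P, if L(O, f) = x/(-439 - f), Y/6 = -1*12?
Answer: 3701822391/6872 ≈ 5.3868e+5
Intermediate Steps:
Y = -72 (Y = 6*(-1*12) = 6*(-12) = -72)
x = 313/8 (x = -3 + (⅛)*337 = -3 + 337/8 = 313/8 ≈ 39.125)
P = 260591
L(O, f) = 313/(8*(-439 - f))
(L(8*(Y + 12), 420) + 278091) + P = (-313/(3512 + 8*420) + 278091) + 260591 = (-313/(3512 + 3360) + 278091) + 260591 = (-313/6872 + 278091) + 260591 = 1911041039/6872 + 260591 = 3701822391/6872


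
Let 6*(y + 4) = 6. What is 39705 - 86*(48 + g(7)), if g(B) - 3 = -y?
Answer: 35061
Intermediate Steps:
y = -3 (y = -4 + (⅙)*6 = -4 + 1 = -3)
g(B) = 6 (g(B) = 3 - 1*(-3) = 3 + 3 = 6)
39705 - 86*(48 + g(7)) = 39705 - 86*(48 + 6) = 39705 - 86*54 = 39705 - 4644 = 35061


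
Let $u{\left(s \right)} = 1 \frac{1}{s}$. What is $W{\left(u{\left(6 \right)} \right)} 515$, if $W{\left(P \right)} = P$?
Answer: $\frac{515}{6} \approx 85.833$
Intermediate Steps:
$u{\left(s \right)} = \frac{1}{s}$
$W{\left(u{\left(6 \right)} \right)} 515 = \frac{1}{6} \cdot 515 = \frac{515}{6}$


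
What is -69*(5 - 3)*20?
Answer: -2760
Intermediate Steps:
-69*(5 - 3)*20 = -69*2*20 = -23*6*20 = -138*20 = -2760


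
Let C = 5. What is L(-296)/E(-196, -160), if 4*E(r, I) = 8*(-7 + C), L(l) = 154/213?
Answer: -77/426 ≈ -0.18075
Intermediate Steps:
L(l) = 154/213 (L(l) = 154*(1/213) = 154/213)
E(r, I) = -4 (E(r, I) = (8*(-7 + 5))/4 = (8*(-2))/4 = (1/4)*(-16) = -4)
L(-296)/E(-196, -160) = (154/213)/(-4) = (154/213)*(-1/4) = -77/426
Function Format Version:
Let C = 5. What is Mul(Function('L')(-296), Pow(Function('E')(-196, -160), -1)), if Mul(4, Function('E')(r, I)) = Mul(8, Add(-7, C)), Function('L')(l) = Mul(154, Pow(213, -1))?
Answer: Rational(-77, 426) ≈ -0.18075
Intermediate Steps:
Function('L')(l) = Rational(154, 213) (Function('L')(l) = Mul(154, Rational(1, 213)) = Rational(154, 213))
Function('E')(r, I) = -4 (Function('E')(r, I) = Mul(Rational(1, 4), Mul(8, Add(-7, 5))) = Mul(Rational(1, 4), Mul(8, -2)) = Mul(Rational(1, 4), -16) = -4)
Mul(Function('L')(-296), Pow(Function('E')(-196, -160), -1)) = Mul(Rational(154, 213), Pow(-4, -1)) = Mul(Rational(154, 213), Rational(-1, 4)) = Rational(-77, 426)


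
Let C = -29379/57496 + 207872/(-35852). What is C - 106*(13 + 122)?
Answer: -7377718708985/515336648 ≈ -14316.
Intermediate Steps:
C = -3251276105/515336648 (C = -29379*1/57496 + 207872*(-1/35852) = -29379/57496 - 51968/8963 = -3251276105/515336648 ≈ -6.3090)
C - 106*(13 + 122) = -3251276105/515336648 - 106*(13 + 122) = -3251276105/515336648 - 106*135 = -3251276105/515336648 - 14310 = -7377718708985/515336648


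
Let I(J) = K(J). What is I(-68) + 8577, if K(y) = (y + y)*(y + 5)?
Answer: 17145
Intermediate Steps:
K(y) = 2*y*(5 + y) (K(y) = (2*y)*(5 + y) = 2*y*(5 + y))
I(J) = 2*J*(5 + J)
I(-68) + 8577 = 2*(-68)*(5 - 68) + 8577 = 2*(-68)*(-63) + 8577 = 8568 + 8577 = 17145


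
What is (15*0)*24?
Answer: 0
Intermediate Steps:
(15*0)*24 = 0*24 = 0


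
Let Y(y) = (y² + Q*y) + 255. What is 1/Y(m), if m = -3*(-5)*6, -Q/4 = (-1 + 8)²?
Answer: -1/9285 ≈ -0.00010770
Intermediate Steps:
Q = -196 (Q = -4*(-1 + 8)² = -4*7² = -4*49 = -196)
m = 90 (m = 15*6 = 90)
Y(y) = 255 + y² - 196*y (Y(y) = (y² - 196*y) + 255 = 255 + y² - 196*y)
1/Y(m) = 1/(255 + 90² - 196*90) = 1/(255 + 8100 - 17640) = 1/(-9285) = -1/9285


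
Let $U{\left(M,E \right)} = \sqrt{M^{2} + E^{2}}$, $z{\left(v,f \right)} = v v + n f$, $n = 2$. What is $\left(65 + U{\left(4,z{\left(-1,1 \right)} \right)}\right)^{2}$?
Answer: $4900$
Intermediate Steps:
$z{\left(v,f \right)} = v^{2} + 2 f$ ($z{\left(v,f \right)} = v v + 2 f = v^{2} + 2 f$)
$U{\left(M,E \right)} = \sqrt{E^{2} + M^{2}}$
$\left(65 + U{\left(4,z{\left(-1,1 \right)} \right)}\right)^{2} = \left(65 + \sqrt{\left(\left(-1\right)^{2} + 2 \cdot 1\right)^{2} + 4^{2}}\right)^{2} = \left(65 + \sqrt{\left(1 + 2\right)^{2} + 16}\right)^{2} = \left(65 + \sqrt{3^{2} + 16}\right)^{2} = \left(65 + \sqrt{9 + 16}\right)^{2} = \left(65 + \sqrt{25}\right)^{2} = \left(65 + 5\right)^{2} = 70^{2} = 4900$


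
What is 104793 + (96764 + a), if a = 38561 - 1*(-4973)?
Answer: 245091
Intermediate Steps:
a = 43534 (a = 38561 + 4973 = 43534)
104793 + (96764 + a) = 104793 + (96764 + 43534) = 104793 + 140298 = 245091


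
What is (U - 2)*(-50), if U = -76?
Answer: 3900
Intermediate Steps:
(U - 2)*(-50) = (-76 - 2)*(-50) = -78*(-50) = 3900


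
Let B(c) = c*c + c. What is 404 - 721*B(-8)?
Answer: -39972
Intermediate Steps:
B(c) = c + c**2 (B(c) = c**2 + c = c + c**2)
404 - 721*B(-8) = 404 - (-5768)*(1 - 8) = 404 - (-5768)*(-7) = 404 - 721*56 = 404 - 40376 = -39972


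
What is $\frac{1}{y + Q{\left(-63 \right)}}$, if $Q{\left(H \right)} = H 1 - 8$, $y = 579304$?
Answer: $\frac{1}{579233} \approx 1.7264 \cdot 10^{-6}$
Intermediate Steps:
$Q{\left(H \right)} = -8 + H$ ($Q{\left(H \right)} = H - 8 = -8 + H$)
$\frac{1}{y + Q{\left(-63 \right)}} = \frac{1}{579304 - 71} = \frac{1}{579233}$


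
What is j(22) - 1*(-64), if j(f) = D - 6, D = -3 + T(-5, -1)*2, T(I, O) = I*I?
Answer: 105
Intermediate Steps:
T(I, O) = I²
D = 47 (D = -3 + (-5)²*2 = -3 + 25*2 = -3 + 50 = 47)
j(f) = 41 (j(f) = 47 - 6 = 41)
j(22) - 1*(-64) = 41 - 1*(-64) = 41 + 64 = 105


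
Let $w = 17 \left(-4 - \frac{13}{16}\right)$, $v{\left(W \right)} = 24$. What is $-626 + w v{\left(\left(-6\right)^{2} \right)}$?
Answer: $- \frac{5179}{2} \approx -2589.5$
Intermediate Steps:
$w = - \frac{1309}{16}$ ($w = 17 \left(-4 - \frac{13}{16}\right) = 17 \left(- \frac{77}{16}\right) = - \frac{1309}{16} \approx -81.813$)
$-626 + w v{\left(\left(-6\right)^{2} \right)} = -626 - \frac{3927}{2} = - \frac{5179}{2}$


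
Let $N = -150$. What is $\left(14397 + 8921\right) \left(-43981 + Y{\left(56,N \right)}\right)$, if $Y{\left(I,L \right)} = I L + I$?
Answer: $-1220114350$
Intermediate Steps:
$Y{\left(I,L \right)} = I + I L$
$\left(14397 + 8921\right) \left(-43981 + Y{\left(56,N \right)}\right) = \left(14397 + 8921\right) \left(-43981 + 56 \left(1 - 150\right)\right) = 23318 \left(-43981 + 56 \left(-149\right)\right) = 23318 \left(-43981 - 8344\right) = 23318 \left(-52325\right) = -1220114350$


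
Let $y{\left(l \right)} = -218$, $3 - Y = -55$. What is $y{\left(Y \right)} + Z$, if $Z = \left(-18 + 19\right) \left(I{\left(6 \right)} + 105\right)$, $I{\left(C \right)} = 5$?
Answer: $-108$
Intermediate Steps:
$Y = 58$ ($Y = 3 - -55 = 3 + 55 = 58$)
$Z = 110$ ($Z = \left(-18 + 19\right) \left(5 + 105\right) = 1 \cdot 110 = 110$)
$y{\left(Y \right)} + Z = -218 + 110 = -108$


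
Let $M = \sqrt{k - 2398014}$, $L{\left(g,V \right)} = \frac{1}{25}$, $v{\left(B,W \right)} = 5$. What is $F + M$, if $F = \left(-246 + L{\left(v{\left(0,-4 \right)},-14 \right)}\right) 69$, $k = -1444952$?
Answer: $- \frac{424281}{25} + i \sqrt{3842966} \approx -16971.0 + 1960.3 i$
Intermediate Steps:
$L{\left(g,V \right)} = \frac{1}{25}$
$F = - \frac{424281}{25}$ ($F = \left(-246 + \frac{1}{25}\right) 69 = \left(- \frac{6149}{25}\right) 69 = - \frac{424281}{25} \approx -16971.0$)
$M = i \sqrt{3842966}$ ($M = \sqrt{-1444952 - 2398014} = \sqrt{-3842966} = i \sqrt{3842966} \approx 1960.3 i$)
$F + M = - \frac{424281}{25} + i \sqrt{3842966}$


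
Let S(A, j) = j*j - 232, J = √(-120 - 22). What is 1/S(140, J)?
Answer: -1/374 ≈ -0.0026738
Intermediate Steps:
J = I*√142 (J = √(-142) = I*√142 ≈ 11.916*I)
S(A, j) = -232 + j² (S(A, j) = j² - 232 = -232 + j²)
1/S(140, J) = 1/(-232 + (I*√142)²) = 1/(-232 - 142) = 1/(-374) = -1/374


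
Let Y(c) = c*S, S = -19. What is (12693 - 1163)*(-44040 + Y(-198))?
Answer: -464405340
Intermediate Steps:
Y(c) = -19*c (Y(c) = c*(-19) = -19*c)
(12693 - 1163)*(-44040 + Y(-198)) = (12693 - 1163)*(-44040 - 19*(-198)) = 11530*(-44040 + 3762) = 11530*(-40278) = -464405340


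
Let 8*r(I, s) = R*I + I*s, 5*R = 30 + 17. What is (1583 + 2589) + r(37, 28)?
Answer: 173799/40 ≈ 4345.0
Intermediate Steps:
R = 47/5 (R = (30 + 17)/5 = (⅕)*47 = 47/5 ≈ 9.4000)
r(I, s) = 47*I/40 + I*s/8 (r(I, s) = (47*I/5 + I*s)/8 = 47*I/40 + I*s/8)
(1583 + 2589) + r(37, 28) = (1583 + 2589) + (1/40)*37*(47 + 5*28) = 4172 + (1/40)*37*(47 + 140) = 4172 + (1/40)*37*187 = 4172 + 6919/40 = 173799/40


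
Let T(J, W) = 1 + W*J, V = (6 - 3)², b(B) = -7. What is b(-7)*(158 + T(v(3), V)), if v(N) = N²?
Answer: -1680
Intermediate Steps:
V = 9 (V = 3² = 9)
T(J, W) = 1 + J*W
b(-7)*(158 + T(v(3), V)) = -7*(158 + (1 + 3²*9)) = -7*(158 + (1 + 9*9)) = -7*(158 + (1 + 81)) = -7*(158 + 82) = -7*240 = -1680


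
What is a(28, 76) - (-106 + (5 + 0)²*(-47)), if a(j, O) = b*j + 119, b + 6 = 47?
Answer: 2548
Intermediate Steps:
b = 41 (b = -6 + 47 = 41)
a(j, O) = 119 + 41*j (a(j, O) = 41*j + 119 = 119 + 41*j)
a(28, 76) - (-106 + (5 + 0)²*(-47)) = (119 + 41*28) - (-106 + (5 + 0)²*(-47)) = (119 + 1148) - (-106 + 5²*(-47)) = 1267 - (-106 + 25*(-47)) = 1267 - (-106 - 1175) = 1267 - 1*(-1281) = 1267 + 1281 = 2548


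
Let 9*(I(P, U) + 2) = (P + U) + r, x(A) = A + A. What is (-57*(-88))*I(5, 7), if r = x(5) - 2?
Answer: 3344/3 ≈ 1114.7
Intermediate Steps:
x(A) = 2*A
r = 8 (r = 2*5 - 2 = 10 - 2 = 8)
I(P, U) = -10/9 + P/9 + U/9 (I(P, U) = -2 + ((P + U) + 8)/9 = -2 + (8 + P + U)/9 = -2 + (8/9 + P/9 + U/9) = -10/9 + P/9 + U/9)
(-57*(-88))*I(5, 7) = (-57*(-88))*(-10/9 + (⅑)*5 + (⅑)*7) = 5016*(-10/9 + 5/9 + 7/9) = 5016*(2/9) = 3344/3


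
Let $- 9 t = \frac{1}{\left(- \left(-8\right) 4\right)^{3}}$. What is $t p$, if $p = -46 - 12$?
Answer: $\frac{29}{147456} \approx 0.00019667$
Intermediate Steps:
$p = -58$
$t = - \frac{1}{294912}$ ($t = - \frac{1}{9 \left(- \left(-8\right) 4\right)^{3}} = - \frac{1}{9 \left(\left(-1\right) \left(-32\right)\right)^{3}} = - \frac{1}{9 \cdot 32^{3}} = - \frac{1}{9 \cdot 32768} = \left(- \frac{1}{9}\right) \frac{1}{32768} = - \frac{1}{294912} \approx -3.3908 \cdot 10^{-6}$)
$t p = \left(- \frac{1}{294912}\right) \left(-58\right) = \frac{29}{147456}$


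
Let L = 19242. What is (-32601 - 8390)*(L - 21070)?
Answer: 74931548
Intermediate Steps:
(-32601 - 8390)*(L - 21070) = (-32601 - 8390)*(19242 - 21070) = -40991*(-1828) = 74931548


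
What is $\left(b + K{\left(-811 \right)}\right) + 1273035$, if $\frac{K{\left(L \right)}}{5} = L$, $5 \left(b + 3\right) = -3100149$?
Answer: $\frac{3244736}{5} \approx 6.4895 \cdot 10^{5}$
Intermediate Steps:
$b = - \frac{3100164}{5}$ ($b = -3 + \frac{1}{5} \left(-3100149\right) = -3 - \frac{3100149}{5} = - \frac{3100164}{5} \approx -6.2003 \cdot 10^{5}$)
$K{\left(L \right)} = 5 L$
$\left(b + K{\left(-811 \right)}\right) + 1273035 = \left(- \frac{3100164}{5} + 5 \left(-811\right)\right) + 1273035 = \left(- \frac{3100164}{5} - 4055\right) + 1273035 = - \frac{3120439}{5} + 1273035 = \frac{3244736}{5}$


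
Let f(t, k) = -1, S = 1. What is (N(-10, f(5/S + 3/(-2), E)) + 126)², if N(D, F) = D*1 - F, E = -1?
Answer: 13689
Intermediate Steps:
N(D, F) = D - F
(N(-10, f(5/S + 3/(-2), E)) + 126)² = ((-10 - 1*(-1)) + 126)² = ((-10 + 1) + 126)² = (-9 + 126)² = 117² = 13689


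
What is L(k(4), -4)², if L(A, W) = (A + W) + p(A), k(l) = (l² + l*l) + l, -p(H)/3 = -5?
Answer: 2209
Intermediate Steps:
p(H) = 15 (p(H) = -3*(-5) = 15)
k(l) = l + 2*l² (k(l) = (l² + l²) + l = 2*l² + l = l + 2*l²)
L(A, W) = 15 + A + W (L(A, W) = (A + W) + 15 = 15 + A + W)
L(k(4), -4)² = (15 + 4*(1 + 2*4) - 4)² = (15 + 4*(1 + 8) - 4)² = (15 + 4*9 - 4)² = (15 + 36 - 4)² = 47² = 2209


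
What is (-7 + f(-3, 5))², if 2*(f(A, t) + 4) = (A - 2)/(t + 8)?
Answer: 84681/676 ≈ 125.27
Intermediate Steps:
f(A, t) = -4 + (-2 + A)/(2*(8 + t)) (f(A, t) = -4 + ((A - 2)/(t + 8))/2 = -4 + ((-2 + A)/(8 + t))/2 = -4 + (-2 + A)/(2*(8 + t)))
(-7 + f(-3, 5))² = (-7 + (-66 - 3 - 8*5)/(2*(8 + 5)))² = (-7 + (½)*(-66 - 3 - 40)/13)² = (-7 + (½)*(1/13)*(-109))² = (-7 - 109/26)² = (-291/26)² = 84681/676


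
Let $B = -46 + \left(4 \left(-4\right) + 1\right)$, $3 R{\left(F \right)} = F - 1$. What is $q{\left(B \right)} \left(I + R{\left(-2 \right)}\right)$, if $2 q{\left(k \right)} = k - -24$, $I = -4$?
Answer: $\frac{185}{2} \approx 92.5$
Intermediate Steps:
$R{\left(F \right)} = - \frac{1}{3} + \frac{F}{3}$ ($R{\left(F \right)} = \frac{F - 1}{3} = \frac{-1 + F}{3} = - \frac{1}{3} + \frac{F}{3}$)
$B = -61$ ($B = -46 + \left(-16 + 1\right) = -46 - 15 = -61$)
$q{\left(k \right)} = 12 + \frac{k}{2}$ ($q{\left(k \right)} = \frac{k - -24}{2} = \frac{k + 24}{2} = \frac{24 + k}{2} = 12 + \frac{k}{2}$)
$q{\left(B \right)} \left(I + R{\left(-2 \right)}\right) = \left(12 + \frac{1}{2} \left(-61\right)\right) \left(-4 + \left(- \frac{1}{3} + \frac{1}{3} \left(-2\right)\right)\right) = \left(12 - \frac{61}{2}\right) \left(-4 - 1\right) = - \frac{37 \left(-4 - 1\right)}{2} = \left(- \frac{37}{2}\right) \left(-5\right) = \frac{185}{2}$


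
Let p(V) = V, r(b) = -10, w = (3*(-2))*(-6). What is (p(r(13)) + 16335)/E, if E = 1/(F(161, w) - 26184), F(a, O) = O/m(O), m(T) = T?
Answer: -427437475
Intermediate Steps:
w = 36 (w = -6*(-6) = 36)
F(a, O) = 1 (F(a, O) = O/O = 1)
E = -1/26183 (E = 1/(1 - 26184) = 1/(-26183) = -1/26183 ≈ -3.8193e-5)
(p(r(13)) + 16335)/E = (-10 + 16335)/(-1/26183) = 16325*(-26183) = -427437475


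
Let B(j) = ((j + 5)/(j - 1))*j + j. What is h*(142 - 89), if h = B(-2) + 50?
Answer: 2650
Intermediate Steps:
B(j) = j + j*(5 + j)/(-1 + j) (B(j) = ((5 + j)/(-1 + j))*j + j = j*(5 + j)/(-1 + j) + j = j + j*(5 + j)/(-1 + j))
h = 50 (h = 2*(-2)*(2 - 2)/(-1 - 2) + 50 = 2*(-2)*0/(-3) + 50 = 2*(-2)*(-⅓)*0 + 50 = 0 + 50 = 50)
h*(142 - 89) = 50*(142 - 89) = 50*53 = 2650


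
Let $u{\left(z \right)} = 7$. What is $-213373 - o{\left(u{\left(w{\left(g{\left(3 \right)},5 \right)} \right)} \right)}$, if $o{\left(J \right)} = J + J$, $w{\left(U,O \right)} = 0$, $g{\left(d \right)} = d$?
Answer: $-213387$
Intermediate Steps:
$o{\left(J \right)} = 2 J$
$-213373 - o{\left(u{\left(w{\left(g{\left(3 \right)},5 \right)} \right)} \right)} = -213373 - 2 \cdot 7 = -213373 - 14 = -213387$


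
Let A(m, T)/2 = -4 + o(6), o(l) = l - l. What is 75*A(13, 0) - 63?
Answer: -663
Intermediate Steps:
o(l) = 0
A(m, T) = -8 (A(m, T) = 2*(-4 + 0) = 2*(-4) = -8)
75*A(13, 0) - 63 = 75*(-8) - 63 = -600 - 63 = -663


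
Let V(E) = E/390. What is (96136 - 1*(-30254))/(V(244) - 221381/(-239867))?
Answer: 5911774075350/72433069 ≈ 81617.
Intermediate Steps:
V(E) = E/390 (V(E) = E*(1/390) = E/390)
(96136 - 1*(-30254))/(V(244) - 221381/(-239867)) = (96136 - 1*(-30254))/((1/390)*244 - 221381/(-239867)) = (96136 + 30254)/(122/195 - 221381*(-1/239867)) = 126390/(122/195 + 221381/239867) = 126390/(72433069/46774065) = 126390*(46774065/72433069) = 5911774075350/72433069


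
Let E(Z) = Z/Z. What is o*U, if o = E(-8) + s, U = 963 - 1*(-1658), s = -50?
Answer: -128429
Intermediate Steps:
U = 2621 (U = 963 + 1658 = 2621)
E(Z) = 1
o = -49 (o = 1 - 50 = -49)
o*U = -49*2621 = -128429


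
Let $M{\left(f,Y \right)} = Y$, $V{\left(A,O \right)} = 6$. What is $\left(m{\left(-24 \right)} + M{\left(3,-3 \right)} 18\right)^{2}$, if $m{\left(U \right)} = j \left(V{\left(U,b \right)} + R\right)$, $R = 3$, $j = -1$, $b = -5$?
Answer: $3969$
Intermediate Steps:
$m{\left(U \right)} = -9$ ($m{\left(U \right)} = - (6 + 3) = \left(-1\right) 9 = -9$)
$\left(m{\left(-24 \right)} + M{\left(3,-3 \right)} 18\right)^{2} = \left(-9 - 54\right)^{2} = \left(-63\right)^{2} = 3969$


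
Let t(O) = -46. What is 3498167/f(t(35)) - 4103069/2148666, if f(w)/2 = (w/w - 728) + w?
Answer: -1880683959974/830459409 ≈ -2264.6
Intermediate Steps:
f(w) = -1454 + 2*w (f(w) = 2*((w/w - 728) + w) = 2*((1 - 728) + w) = 2*(-727 + w) = -1454 + 2*w)
3498167/f(t(35)) - 4103069/2148666 = 3498167/(-1454 + 2*(-46)) - 4103069/2148666 = 3498167/(-1454 - 92) - 4103069*1/2148666 = 3498167/(-1546) - 4103069/2148666 = 3498167*(-1/1546) - 4103069/2148666 = -3498167/1546 - 4103069/2148666 = -1880683959974/830459409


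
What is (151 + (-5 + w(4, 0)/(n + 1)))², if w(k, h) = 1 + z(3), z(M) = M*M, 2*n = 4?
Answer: 200704/9 ≈ 22300.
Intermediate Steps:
n = 2 (n = (½)*4 = 2)
z(M) = M²
w(k, h) = 10 (w(k, h) = 1 + 3² = 1 + 9 = 10)
(151 + (-5 + w(4, 0)/(n + 1)))² = (151 + (-5 + 10/(2 + 1)))² = (151 + (-5 + 10/3))² = (151 - 5/3)² = (448/3)² = 200704/9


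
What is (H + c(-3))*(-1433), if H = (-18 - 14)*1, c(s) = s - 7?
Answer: 60186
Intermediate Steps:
c(s) = -7 + s
H = -32 (H = -32*1 = -32)
(H + c(-3))*(-1433) = (-32 + (-7 - 3))*(-1433) = (-32 - 10)*(-1433) = -42*(-1433) = 60186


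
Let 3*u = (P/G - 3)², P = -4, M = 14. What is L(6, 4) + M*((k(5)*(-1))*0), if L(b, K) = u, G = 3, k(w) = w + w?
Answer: 169/27 ≈ 6.2593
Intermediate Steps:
k(w) = 2*w
u = 169/27 (u = (-4/3 - 3)²/3 = (-13/3)²/3 = (⅓)*(169/9) = 169/27 ≈ 6.2593)
L(b, K) = 169/27
L(6, 4) + M*((k(5)*(-1))*0) = 169/27 + 14*(((2*5)*(-1))*0) = 169/27 + 14*((10*(-1))*0) = 169/27 + 14*(-10*0) = 169/27 + 14*0 = 169/27 + 0 = 169/27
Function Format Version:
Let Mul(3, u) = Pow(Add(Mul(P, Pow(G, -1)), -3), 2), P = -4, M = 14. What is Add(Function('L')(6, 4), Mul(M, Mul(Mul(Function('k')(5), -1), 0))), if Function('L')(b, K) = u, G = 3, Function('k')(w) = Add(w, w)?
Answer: Rational(169, 27) ≈ 6.2593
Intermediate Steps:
Function('k')(w) = Mul(2, w)
u = Rational(169, 27) (u = Mul(Rational(1, 3), Pow(Add(Mul(-4, Pow(3, -1)), -3), 2)) = Mul(Rational(1, 3), Pow(Add(Mul(-4, Rational(1, 3)), -3), 2)) = Mul(Rational(1, 3), Pow(Add(Rational(-4, 3), -3), 2)) = Mul(Rational(1, 3), Pow(Rational(-13, 3), 2)) = Mul(Rational(1, 3), Rational(169, 9)) = Rational(169, 27) ≈ 6.2593)
Function('L')(b, K) = Rational(169, 27)
Add(Function('L')(6, 4), Mul(M, Mul(Mul(Function('k')(5), -1), 0))) = Add(Rational(169, 27), Mul(14, Mul(Mul(Mul(2, 5), -1), 0))) = Add(Rational(169, 27), Mul(14, Mul(Mul(10, -1), 0))) = Add(Rational(169, 27), Mul(14, Mul(-10, 0))) = Add(Rational(169, 27), Mul(14, 0)) = Add(Rational(169, 27), 0) = Rational(169, 27)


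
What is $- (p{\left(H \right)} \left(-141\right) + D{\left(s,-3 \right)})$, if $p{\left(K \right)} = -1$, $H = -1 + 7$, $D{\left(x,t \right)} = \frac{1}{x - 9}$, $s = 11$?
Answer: $- \frac{283}{2} \approx -141.5$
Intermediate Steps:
$D{\left(x,t \right)} = \frac{1}{-9 + x}$
$H = 6$
$- (p{\left(H \right)} \left(-141\right) + D{\left(s,-3 \right)}) = - (\left(-1\right) \left(-141\right) + \frac{1}{-9 + 11}) = - (141 + \frac{1}{2}) = \left(-1\right) \frac{283}{2} = - \frac{283}{2}$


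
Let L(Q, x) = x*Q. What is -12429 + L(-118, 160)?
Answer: -31309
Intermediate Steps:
L(Q, x) = Q*x
-12429 + L(-118, 160) = -12429 - 118*160 = -12429 - 18880 = -31309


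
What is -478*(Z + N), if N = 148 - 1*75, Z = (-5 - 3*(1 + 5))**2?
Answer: -287756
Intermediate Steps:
Z = 529 (Z = (-5 - 3*6)**2 = (-5 - 1*18)**2 = (-5 - 18)**2 = (-23)**2 = 529)
N = 73 (N = 148 - 75 = 73)
-478*(Z + N) = -478*(529 + 73) = -478*602 = -287756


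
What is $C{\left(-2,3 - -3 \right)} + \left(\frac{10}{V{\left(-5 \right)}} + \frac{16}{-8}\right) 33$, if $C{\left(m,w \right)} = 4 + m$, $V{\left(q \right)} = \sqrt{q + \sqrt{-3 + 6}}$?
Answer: $-64 - \frac{330 i}{\sqrt{5 - \sqrt{3}}} \approx -64.0 - 182.55 i$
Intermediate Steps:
$V{\left(q \right)} = \sqrt{q + \sqrt{3}}$
$C{\left(-2,3 - -3 \right)} + \left(\frac{10}{V{\left(-5 \right)}} + \frac{16}{-8}\right) 33 = \left(4 - 2\right) + \left(\frac{10}{\sqrt{-5 + \sqrt{3}}} + \frac{16}{-8}\right) 33 = 2 + \left(\frac{10}{\sqrt{-5 + \sqrt{3}}} + 16 \left(- \frac{1}{8}\right)\right) 33 = 2 + \left(\frac{10}{\sqrt{-5 + \sqrt{3}}} - 2\right) 33 = 2 + \left(-2 + \frac{10}{\sqrt{-5 + \sqrt{3}}}\right) 33 = 2 - \left(66 - \frac{330}{\sqrt{-5 + \sqrt{3}}}\right) = -64 + \frac{330}{\sqrt{-5 + \sqrt{3}}}$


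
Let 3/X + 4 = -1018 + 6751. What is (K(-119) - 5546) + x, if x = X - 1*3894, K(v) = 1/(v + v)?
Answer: -757144935/80206 ≈ -9440.0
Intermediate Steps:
X = 3/5729 (X = 3/(-4 + (-1018 + 6751)) = 3/(-4 + 5733) = 3/5729 ≈ 0.00052365)
K(v) = 1/(2*v)
x = -22308723/5729 (x = 3/5729 - 1*3894 = 3/5729 - 3894 = -22308723/5729 ≈ -3894.0)
(K(-119) - 5546) + x = ((½)/(-119) - 5546) - 22308723/5729 = ((½)*(-1/119) - 5546) - 22308723/5729 = (-1/238 - 5546) - 22308723/5729 = -1319949/238 - 22308723/5729 = -757144935/80206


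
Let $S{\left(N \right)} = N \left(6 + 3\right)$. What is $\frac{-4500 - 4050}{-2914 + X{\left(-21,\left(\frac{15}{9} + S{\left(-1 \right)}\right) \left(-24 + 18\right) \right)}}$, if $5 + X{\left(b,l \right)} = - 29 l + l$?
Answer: $\frac{8550}{4151} \approx 2.0597$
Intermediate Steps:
$S{\left(N \right)} = 9 N$ ($S{\left(N \right)} = N 9 = 9 N$)
$X{\left(b,l \right)} = -5 - 28 l$ ($X{\left(b,l \right)} = -5 + \left(- 29 l + l\right) = -5 - 28 l$)
$\frac{-4500 - 4050}{-2914 + X{\left(-21,\left(\frac{15}{9} + S{\left(-1 \right)}\right) \left(-24 + 18\right) \right)}} = \frac{-4500 - 4050}{-2914 - \left(5 + 28 \left(\frac{15}{9} + 9 \left(-1\right)\right) \left(-24 + 18\right)\right)} = - \frac{8550}{-2914 - \left(5 + 28 \left(15 \cdot \frac{1}{9} - 9\right) \left(-6\right)\right)} = - \frac{8550}{-2914 - \left(5 + 28 \left(\frac{5}{3} - 9\right) \left(-6\right)\right)} = - \frac{8550}{-2914 - \left(5 + 28 \left(\left(- \frac{22}{3}\right) \left(-6\right)\right)\right)} = - \frac{8550}{-2914 - 1237} = - \frac{8550}{-4151} = \left(-8550\right) \left(- \frac{1}{4151}\right) = \frac{8550}{4151}$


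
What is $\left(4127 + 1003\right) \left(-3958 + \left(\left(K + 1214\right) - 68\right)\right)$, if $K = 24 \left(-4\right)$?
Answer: $-14918040$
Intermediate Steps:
$K = -96$
$\left(4127 + 1003\right) \left(-3958 + \left(\left(K + 1214\right) - 68\right)\right) = \left(4127 + 1003\right) \left(-3958 + \left(\left(-96 + 1214\right) - 68\right)\right) = 5130 \left(-3958 + \left(1118 - 68\right)\right) = 5130 \left(-3958 + 1050\right) = 5130 \left(-2908\right) = -14918040$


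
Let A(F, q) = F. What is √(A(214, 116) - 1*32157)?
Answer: I*√31943 ≈ 178.73*I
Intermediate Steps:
√(A(214, 116) - 1*32157) = √(214 - 1*32157) = √(214 - 32157) = √(-31943) = I*√31943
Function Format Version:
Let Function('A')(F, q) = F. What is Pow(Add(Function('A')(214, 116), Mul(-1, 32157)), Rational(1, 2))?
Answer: Mul(I, Pow(31943, Rational(1, 2))) ≈ Mul(178.73, I)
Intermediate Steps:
Pow(Add(Function('A')(214, 116), Mul(-1, 32157)), Rational(1, 2)) = Pow(Add(214, Mul(-1, 32157)), Rational(1, 2)) = Pow(Add(214, -32157), Rational(1, 2)) = Pow(-31943, Rational(1, 2)) = Mul(I, Pow(31943, Rational(1, 2)))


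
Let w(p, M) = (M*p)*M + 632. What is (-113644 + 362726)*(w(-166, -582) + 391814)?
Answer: -13907677292516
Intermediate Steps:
w(p, M) = 632 + p*M² (w(p, M) = p*M² + 632 = 632 + p*M²)
(-113644 + 362726)*(w(-166, -582) + 391814) = (-113644 + 362726)*((632 - 166*(-582)²) + 391814) = 249082*((632 - 166*338724) + 391814) = 249082*((632 - 56228184) + 391814) = 249082*(-56227552 + 391814) = 249082*(-55835738) = -13907677292516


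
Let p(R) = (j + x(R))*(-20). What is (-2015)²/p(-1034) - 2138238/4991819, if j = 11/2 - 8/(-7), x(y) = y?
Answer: 28313563064677/143594665354 ≈ 197.18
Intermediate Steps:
j = 93/14 (j = 11*(½) - 8*(-⅐) = 11/2 + 8/7 = 93/14 ≈ 6.6429)
p(R) = -930/7 - 20*R (p(R) = (93/14 + R)*(-20) = -930/7 - 20*R)
(-2015)²/p(-1034) - 2138238/4991819 = (-2015)²/(-930/7 - 20*(-1034)) - 2138238/4991819 = 4060225/(-930/7 + 20680) - 2138238*1/4991819 = 4060225/(143830/7) - 2138238/4991819 = 4060225*(7/143830) - 2138238/4991819 = 5684315/28766 - 2138238/4991819 = 28313563064677/143594665354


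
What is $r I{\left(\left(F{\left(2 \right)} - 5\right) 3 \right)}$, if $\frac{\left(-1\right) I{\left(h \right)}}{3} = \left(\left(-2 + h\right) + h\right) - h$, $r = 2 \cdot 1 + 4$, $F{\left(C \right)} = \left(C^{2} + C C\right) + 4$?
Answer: $-342$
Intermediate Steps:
$F{\left(C \right)} = 4 + 2 C^{2}$ ($F{\left(C \right)} = \left(C^{2} + C^{2}\right) + 4 = 2 C^{2} + 4 = 4 + 2 C^{2}$)
$r = 6$ ($r = 2 + 4 = 6$)
$I{\left(h \right)} = 6 - 3 h$ ($I{\left(h \right)} = - 3 \left(\left(\left(-2 + h\right) + h\right) - h\right) = - 3 \left(\left(-2 + 2 h\right) - h\right) = - 3 \left(-2 + h\right) = 6 - 3 h$)
$r I{\left(\left(F{\left(2 \right)} - 5\right) 3 \right)} = 6 \left(6 - 3 \left(\left(4 + 2 \cdot 2^{2}\right) - 5\right) 3\right) = 6 \left(6 - 3 \left(\left(4 + 2 \cdot 4\right) - 5\right) 3\right) = 6 \left(6 - 3 \left(\left(4 + 8\right) - 5\right) 3\right) = 6 \left(6 - 3 \left(12 - 5\right) 3\right) = 6 \left(6 - 3 \cdot 7 \cdot 3\right) = 6 \left(6 - 63\right) = 6 \left(-57\right) = -342$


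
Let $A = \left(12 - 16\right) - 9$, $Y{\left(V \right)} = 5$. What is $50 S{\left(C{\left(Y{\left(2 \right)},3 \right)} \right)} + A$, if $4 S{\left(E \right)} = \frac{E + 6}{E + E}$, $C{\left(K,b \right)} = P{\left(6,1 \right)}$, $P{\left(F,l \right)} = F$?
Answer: $- \frac{1}{2} \approx -0.5$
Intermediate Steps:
$C{\left(K,b \right)} = 6$
$S{\left(E \right)} = \frac{6 + E}{8 E}$ ($S{\left(E \right)} = \frac{\left(E + 6\right) \frac{1}{E + E}}{4} = \frac{\left(6 + E\right) \frac{1}{2 E}}{4} = \frac{\frac{1}{2} \frac{1}{E} \left(6 + E\right)}{4} = \frac{6 + E}{8 E}$)
$A = -13$ ($A = -4 - 9 = -13$)
$50 S{\left(C{\left(Y{\left(2 \right)},3 \right)} \right)} + A = 50 \frac{6 + 6}{8 \cdot 6} - 13 = 50 \cdot \frac{1}{8} \cdot \frac{1}{6} \cdot 12 - 13 = 50 \cdot \frac{1}{4} - 13 = \frac{25}{2} - 13 = - \frac{1}{2}$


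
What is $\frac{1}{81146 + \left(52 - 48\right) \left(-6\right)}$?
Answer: $\frac{1}{81122} \approx 1.2327 \cdot 10^{-5}$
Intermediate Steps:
$\frac{1}{81146 + \left(52 - 48\right) \left(-6\right)} = \frac{1}{81146 + 4 \left(-6\right)} = \frac{1}{81146 - 24} = \frac{1}{81122}$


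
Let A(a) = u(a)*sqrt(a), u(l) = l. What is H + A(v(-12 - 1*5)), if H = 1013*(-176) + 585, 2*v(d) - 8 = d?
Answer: -177703 - 27*I*sqrt(2)/4 ≈ -1.777e+5 - 9.5459*I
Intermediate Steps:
v(d) = 4 + d/2
A(a) = a**(3/2) (A(a) = a*sqrt(a) = a**(3/2))
H = -177703 (H = -178288 + 585 = -177703)
H + A(v(-12 - 1*5)) = -177703 + (4 + (-12 - 1*5)/2)**(3/2) = -177703 + (4 + (-12 - 5)/2)**(3/2) = -177703 + (4 + (1/2)*(-17))**(3/2) = -177703 + (4 - 17/2)**(3/2) = -177703 + (-9/2)**(3/2) = -177703 - 27*I*sqrt(2)/4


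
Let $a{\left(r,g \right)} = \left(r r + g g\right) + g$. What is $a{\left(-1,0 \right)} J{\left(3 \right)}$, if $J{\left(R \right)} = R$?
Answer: $3$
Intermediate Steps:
$a{\left(r,g \right)} = g + g^{2} + r^{2}$ ($a{\left(r,g \right)} = \left(r^{2} + g^{2}\right) + g = \left(g^{2} + r^{2}\right) + g = g + g^{2} + r^{2}$)
$a{\left(-1,0 \right)} J{\left(3 \right)} = \left(0 + 0^{2} + \left(-1\right)^{2}\right) 3 = \left(0 + 0 + 1\right) 3 = 1 \cdot 3 = 3$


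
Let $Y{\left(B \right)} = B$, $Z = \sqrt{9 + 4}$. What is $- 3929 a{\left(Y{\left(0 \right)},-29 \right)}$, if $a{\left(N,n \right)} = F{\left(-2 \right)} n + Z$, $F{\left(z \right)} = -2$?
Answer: $-227882 - 3929 \sqrt{13} \approx -2.4205 \cdot 10^{5}$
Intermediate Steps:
$Z = \sqrt{13} \approx 3.6056$
$a{\left(N,n \right)} = \sqrt{13} - 2 n$ ($a{\left(N,n \right)} = - 2 n + \sqrt{13} = \sqrt{13} - 2 n$)
$- 3929 a{\left(Y{\left(0 \right)},-29 \right)} = - 3929 \left(\sqrt{13} - -58\right) = - 3929 \left(\sqrt{13} + 58\right) = - 3929 \left(58 + \sqrt{13}\right) = -227882 - 3929 \sqrt{13}$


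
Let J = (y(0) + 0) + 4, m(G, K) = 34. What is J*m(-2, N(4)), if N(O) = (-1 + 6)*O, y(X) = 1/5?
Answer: 714/5 ≈ 142.80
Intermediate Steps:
y(X) = 1/5
N(O) = 5*O
J = 21/5 (J = (1/5 + 0) + 4 = 1/5 + 4 = 21/5 ≈ 4.2000)
J*m(-2, N(4)) = (21/5)*34 = 714/5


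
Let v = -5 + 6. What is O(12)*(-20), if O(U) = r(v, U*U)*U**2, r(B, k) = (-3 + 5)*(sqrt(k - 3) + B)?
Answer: -5760 - 5760*sqrt(141) ≈ -74156.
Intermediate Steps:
v = 1
r(B, k) = 2*B + 2*sqrt(-3 + k) (r(B, k) = 2*(sqrt(-3 + k) + B) = 2*(B + sqrt(-3 + k)) = 2*B + 2*sqrt(-3 + k))
O(U) = U**2*(2 + 2*sqrt(-3 + U**2)) (O(U) = (2*1 + 2*sqrt(-3 + U*U))*U**2 = (2 + 2*sqrt(-3 + U**2))*U**2 = U**2*(2 + 2*sqrt(-3 + U**2)))
O(12)*(-20) = (2*12**2*(1 + sqrt(-3 + 12**2)))*(-20) = (2*144*(1 + sqrt(-3 + 144)))*(-20) = (2*144*(1 + sqrt(141)))*(-20) = (288 + 288*sqrt(141))*(-20) = -5760 - 5760*sqrt(141)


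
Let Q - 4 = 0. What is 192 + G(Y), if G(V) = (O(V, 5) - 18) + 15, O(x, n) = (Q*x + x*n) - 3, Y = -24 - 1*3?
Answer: -57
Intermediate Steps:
Q = 4 (Q = 4 + 0 = 4)
Y = -27 (Y = -24 - 3 = -27)
O(x, n) = -3 + 4*x + n*x (O(x, n) = (4*x + x*n) - 3 = (4*x + n*x) - 3 = -3 + 4*x + n*x)
G(V) = -6 + 9*V (G(V) = ((-3 + 4*V + 5*V) - 18) + 15 = ((-3 + 9*V) - 18) + 15 = (-21 + 9*V) + 15 = -6 + 9*V)
192 + G(Y) = 192 + (-6 + 9*(-27)) = 192 + (-6 - 243) = 192 - 249 = -57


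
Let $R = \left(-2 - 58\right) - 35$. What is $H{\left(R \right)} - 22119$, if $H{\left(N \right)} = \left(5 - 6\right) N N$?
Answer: $-31144$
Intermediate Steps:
$R = -95$ ($R = -60 - 35 = -95$)
$H{\left(N \right)} = - N^{2}$ ($H{\left(N \right)} = - N N = - N^{2}$)
$H{\left(R \right)} - 22119 = - \left(-95\right)^{2} - 22119 = \left(-1\right) 9025 - 22119 = -9025 - 22119 = -31144$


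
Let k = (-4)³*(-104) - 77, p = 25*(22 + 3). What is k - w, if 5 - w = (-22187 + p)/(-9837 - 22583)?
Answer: 106575321/16210 ≈ 6574.7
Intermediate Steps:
p = 625 (p = 25*25 = 625)
k = 6579 (k = -64*(-104) - 77 = 6656 - 77 = 6579)
w = 70269/16210 (w = 5 - (-22187 + 625)/(-9837 - 22583) = 5 - (-21562)/(-32420) = 5 - (-21562)*(-1)/32420 = 5 - 1*10781/16210 = 5 - 10781/16210 = 70269/16210 ≈ 4.3349)
k - w = 6579 - 1*70269/16210 = 6579 - 70269/16210 = 106575321/16210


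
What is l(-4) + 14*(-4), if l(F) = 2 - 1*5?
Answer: -59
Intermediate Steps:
l(F) = -3 (l(F) = 2 - 5 = -3)
l(-4) + 14*(-4) = -3 + 14*(-4) = -3 - 56 = -59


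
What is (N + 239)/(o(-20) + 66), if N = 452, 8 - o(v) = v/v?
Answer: 691/73 ≈ 9.4658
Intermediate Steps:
o(v) = 7 (o(v) = 8 - v/v = 8 - 1*1 = 8 - 1 = 7)
(N + 239)/(o(-20) + 66) = (452 + 239)/(7 + 66) = 691/73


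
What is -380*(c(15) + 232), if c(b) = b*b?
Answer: -173660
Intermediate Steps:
c(b) = b²
-380*(c(15) + 232) = -380*(15² + 232) = -380*(225 + 232) = -380*457 = -173660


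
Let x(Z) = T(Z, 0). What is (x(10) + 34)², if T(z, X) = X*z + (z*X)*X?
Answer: 1156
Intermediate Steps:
T(z, X) = X*z + z*X² (T(z, X) = X*z + (X*z)*X = X*z + z*X²)
x(Z) = 0 (x(Z) = 0*Z*(1 + 0) = 0*Z*1 = 0)
(x(10) + 34)² = (0 + 34)² = 34² = 1156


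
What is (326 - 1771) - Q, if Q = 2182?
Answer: -3627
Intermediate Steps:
(326 - 1771) - Q = (326 - 1771) - 1*2182 = -1445 - 2182 = -3627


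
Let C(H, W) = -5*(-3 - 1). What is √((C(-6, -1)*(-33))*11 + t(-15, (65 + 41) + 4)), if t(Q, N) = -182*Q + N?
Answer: 2*I*√1105 ≈ 66.483*I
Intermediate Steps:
C(H, W) = 20 (C(H, W) = -5*(-4) = 20)
t(Q, N) = N - 182*Q
√((C(-6, -1)*(-33))*11 + t(-15, (65 + 41) + 4)) = √((20*(-33))*11 + (((65 + 41) + 4) - 182*(-15))) = √(-660*11 + ((106 + 4) + 2730)) = √(-7260 + (110 + 2730)) = √(-7260 + 2840) = √(-4420) = 2*I*√1105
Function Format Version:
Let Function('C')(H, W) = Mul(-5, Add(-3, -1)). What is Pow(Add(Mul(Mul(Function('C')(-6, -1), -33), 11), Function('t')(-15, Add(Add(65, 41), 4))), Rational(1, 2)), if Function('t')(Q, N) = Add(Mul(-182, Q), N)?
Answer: Mul(2, I, Pow(1105, Rational(1, 2))) ≈ Mul(66.483, I)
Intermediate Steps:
Function('C')(H, W) = 20 (Function('C')(H, W) = Mul(-5, -4) = 20)
Function('t')(Q, N) = Add(N, Mul(-182, Q))
Pow(Add(Mul(Mul(Function('C')(-6, -1), -33), 11), Function('t')(-15, Add(Add(65, 41), 4))), Rational(1, 2)) = Pow(Add(Mul(Mul(20, -33), 11), Add(Add(Add(65, 41), 4), Mul(-182, -15))), Rational(1, 2)) = Pow(Add(Mul(-660, 11), Add(Add(106, 4), 2730)), Rational(1, 2)) = Pow(Add(-7260, Add(110, 2730)), Rational(1, 2)) = Pow(Add(-7260, 2840), Rational(1, 2)) = Pow(-4420, Rational(1, 2)) = Mul(2, I, Pow(1105, Rational(1, 2)))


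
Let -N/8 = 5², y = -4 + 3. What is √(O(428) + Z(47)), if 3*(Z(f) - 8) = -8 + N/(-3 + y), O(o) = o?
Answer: 15*√2 ≈ 21.213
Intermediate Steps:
y = -1
N = -200 (N = -8*5² = -8*25 = -200)
Z(f) = 22 (Z(f) = 8 + (-8 - 200/(-3 - 1))/3 = 8 + (-8 - 200/(-4))/3 = 8 + (-8 - 200*(-¼))/3 = 8 + (-8 + 50)/3 = 8 + (⅓)*42 = 8 + 14 = 22)
√(O(428) + Z(47)) = √(428 + 22) = √450 = 15*√2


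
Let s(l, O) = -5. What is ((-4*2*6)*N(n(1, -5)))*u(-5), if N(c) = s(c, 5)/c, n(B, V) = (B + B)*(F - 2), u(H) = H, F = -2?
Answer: 150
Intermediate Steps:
n(B, V) = -8*B (n(B, V) = (B + B)*(-2 - 2) = (2*B)*(-4) = -8*B)
N(c) = -5/c
((-4*2*6)*N(n(1, -5)))*u(-5) = ((-4*2*6)*(-5/((-8*1))))*(-5) = ((-8*6)*(-5/(-8)))*(-5) = -(-240)*(-1)/8*(-5) = -48*5/8*(-5) = -30*(-5) = 150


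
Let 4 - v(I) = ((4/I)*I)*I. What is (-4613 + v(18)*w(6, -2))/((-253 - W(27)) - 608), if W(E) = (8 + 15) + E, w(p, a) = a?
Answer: 4477/911 ≈ 4.9144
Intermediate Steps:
v(I) = 4 - 4*I (v(I) = 4 - (4/I)*I*I = 4 - 4*I)
W(E) = 23 + E
(-4613 + v(18)*w(6, -2))/((-253 - W(27)) - 608) = (-4613 + (4 - 4*18)*(-2))/((-253 - (23 + 27)) - 608) = (-4613 + (4 - 72)*(-2))/((-253 - 1*50) - 608) = (-4613 - 68*(-2))/((-253 - 50) - 608) = (-4613 + 136)/(-303 - 608) = -4477/(-911) = -4477*(-1/911) = 4477/911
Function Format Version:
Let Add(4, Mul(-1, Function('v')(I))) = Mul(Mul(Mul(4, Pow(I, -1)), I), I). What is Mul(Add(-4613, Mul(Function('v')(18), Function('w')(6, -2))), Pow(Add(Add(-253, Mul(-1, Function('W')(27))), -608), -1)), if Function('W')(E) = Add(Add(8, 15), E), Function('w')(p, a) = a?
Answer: Rational(4477, 911) ≈ 4.9144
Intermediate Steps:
Function('v')(I) = Add(4, Mul(-4, I)) (Function('v')(I) = Add(4, Mul(-1, Mul(Mul(Mul(4, Pow(I, -1)), I), I))) = Add(4, Mul(-1, Mul(4, I))) = Add(4, Mul(-4, I)))
Function('W')(E) = Add(23, E)
Mul(Add(-4613, Mul(Function('v')(18), Function('w')(6, -2))), Pow(Add(Add(-253, Mul(-1, Function('W')(27))), -608), -1)) = Mul(Add(-4613, Mul(Add(4, Mul(-4, 18)), -2)), Pow(Add(Add(-253, Mul(-1, Add(23, 27))), -608), -1)) = Mul(Add(-4613, Mul(Add(4, -72), -2)), Pow(Add(Add(-253, Mul(-1, 50)), -608), -1)) = Mul(Add(-4613, Mul(-68, -2)), Pow(Add(Add(-253, -50), -608), -1)) = Mul(Add(-4613, 136), Pow(Add(-303, -608), -1)) = Mul(-4477, Pow(-911, -1)) = Mul(-4477, Rational(-1, 911)) = Rational(4477, 911)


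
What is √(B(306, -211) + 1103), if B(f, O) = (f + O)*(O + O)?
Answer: I*√38987 ≈ 197.45*I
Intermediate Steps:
B(f, O) = 2*O*(O + f) (B(f, O) = (O + f)*(2*O) = 2*O*(O + f))
√(B(306, -211) + 1103) = √(2*(-211)*(-211 + 306) + 1103) = √(2*(-211)*95 + 1103) = √(-40090 + 1103) = √(-38987) = I*√38987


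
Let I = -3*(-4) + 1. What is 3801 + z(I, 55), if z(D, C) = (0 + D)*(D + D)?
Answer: 4139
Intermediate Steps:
I = 13 (I = 12 + 1 = 13)
z(D, C) = 2*D² (z(D, C) = D*(2*D) = 2*D²)
3801 + z(I, 55) = 3801 + 2*13² = 3801 + 2*169 = 3801 + 338 = 4139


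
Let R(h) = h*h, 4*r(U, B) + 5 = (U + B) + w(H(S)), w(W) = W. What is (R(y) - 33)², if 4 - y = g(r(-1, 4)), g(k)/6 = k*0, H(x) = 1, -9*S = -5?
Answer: 289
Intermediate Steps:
S = 5/9 (S = -⅑*(-5) = 5/9 ≈ 0.55556)
r(U, B) = -1 + B/4 + U/4 (r(U, B) = -5/4 + ((U + B) + 1)/4 = -5/4 + ((B + U) + 1)/4 = -5/4 + (1 + B + U)/4 = -5/4 + (¼ + B/4 + U/4) = -1 + B/4 + U/4)
g(k) = 0 (g(k) = 6*(k*0) = 6*0 = 0)
y = 4 (y = 4 - 1*0 = 4 + 0 = 4)
R(h) = h²
(R(y) - 33)² = (4² - 33)² = (16 - 33)² = (-17)² = 289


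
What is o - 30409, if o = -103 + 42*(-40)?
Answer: -32192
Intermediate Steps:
o = -1783 (o = -103 - 1680 = -1783)
o - 30409 = -1783 - 30409 = -32192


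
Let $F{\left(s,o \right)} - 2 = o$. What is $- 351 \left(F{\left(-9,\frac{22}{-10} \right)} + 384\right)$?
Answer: $- \frac{673569}{5} \approx -1.3471 \cdot 10^{5}$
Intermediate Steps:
$F{\left(s,o \right)} = 2 + o$
$- 351 \left(F{\left(-9,\frac{22}{-10} \right)} + 384\right) = - 351 \left(\left(2 + \frac{22}{-10}\right) + 384\right) = - 351 \left(\left(2 + 22 \left(- \frac{1}{10}\right)\right) + 384\right) = - 351 \left(\left(2 - \frac{11}{5}\right) + 384\right) = - 351 \left(- \frac{1}{5} + 384\right) = \left(-351\right) \frac{1919}{5} = - \frac{673569}{5}$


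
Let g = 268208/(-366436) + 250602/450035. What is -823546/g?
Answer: 547621645632145/116424971 ≈ 4.7036e+6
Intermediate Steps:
g = -7218348202/41227256315 (g = 268208*(-1/366436) + 250602*(1/450035) = -67052/91609 + 250602/450035 = -7218348202/41227256315 ≈ -0.17509)
-823546/g = -823546/(-7218348202/41227256315) = -823546*(-41227256315/7218348202) = 547621645632145/116424971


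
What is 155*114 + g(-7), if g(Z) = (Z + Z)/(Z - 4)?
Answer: 194384/11 ≈ 17671.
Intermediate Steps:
g(Z) = 2*Z/(-4 + Z) (g(Z) = (2*Z)/(-4 + Z) = 2*Z/(-4 + Z))
155*114 + g(-7) = 155*114 + 2*(-7)/(-4 - 7) = 17670 + 2*(-7)/(-11) = 17670 + 2*(-7)*(-1/11) = 17670 + 14/11 = 194384/11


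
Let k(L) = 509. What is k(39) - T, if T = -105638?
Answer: 106147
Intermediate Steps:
k(39) - T = 509 - 1*(-105638) = 509 + 105638 = 106147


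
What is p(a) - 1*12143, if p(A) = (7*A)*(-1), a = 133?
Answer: -13074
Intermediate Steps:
p(A) = -7*A
p(a) - 1*12143 = -7*133 - 1*12143 = -931 - 12143 = -13074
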